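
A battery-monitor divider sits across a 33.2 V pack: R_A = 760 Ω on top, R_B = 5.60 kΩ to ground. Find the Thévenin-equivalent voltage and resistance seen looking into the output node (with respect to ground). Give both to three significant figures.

V_th = 29.2 V, R_th = 669 Ω

V_th is the open-circuit tap voltage: 33.2 × 5600/(760 + 5600) = 29.2 V.
With the supply zeroed, R_A and R_B appear in parallel from the tap: R_th = R_A‖R_B = (760 × 5600)/6360 = 669 Ω.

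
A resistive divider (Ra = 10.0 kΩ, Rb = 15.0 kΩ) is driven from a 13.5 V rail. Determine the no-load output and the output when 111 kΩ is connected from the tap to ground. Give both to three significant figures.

Open-circuit: V = 13.5 × 15.0/(10.0 + 15.0) = 8.10 V.
With the load, Rb becomes Rb‖R_L = 13.21 kΩ, so V = 13.5 × 13.21/23.21 = 7.68 V.

Unloaded: 8.10 V; loaded: 7.68 V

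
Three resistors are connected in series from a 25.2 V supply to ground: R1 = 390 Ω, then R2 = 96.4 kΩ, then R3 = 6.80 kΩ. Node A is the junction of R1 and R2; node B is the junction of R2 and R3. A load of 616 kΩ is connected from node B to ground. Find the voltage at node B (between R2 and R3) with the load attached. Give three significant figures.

V ≈ 1.64 V

At node B, R3 is in parallel with the load: R3‖R_L = 6726 Ω.
Below node A the resistance is R2 + (R3‖R_L) = 103100 Ω, so V_A = 25.2 × 103100/103500 = 25.11 V.
Then V_B = V_A × (R3‖R_L)/(R2 + R3‖R_L) = 25.11 × 6726/103100 = 1.64 V.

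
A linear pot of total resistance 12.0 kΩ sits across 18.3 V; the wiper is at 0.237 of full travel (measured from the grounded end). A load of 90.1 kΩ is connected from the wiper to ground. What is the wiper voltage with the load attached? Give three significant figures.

V ≈ 4.24 V

The wiper splits the pot into (1−α)R = 9.156 kΩ above and αR = 2.844 kΩ below.
Lower section ‖ load = 2.757 kΩ.
V_wiper = 18.3 × 2.757/(9.156 + 2.757) = 4.24 V.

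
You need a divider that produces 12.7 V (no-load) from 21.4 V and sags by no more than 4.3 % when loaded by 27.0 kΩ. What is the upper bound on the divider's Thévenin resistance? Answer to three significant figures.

R_th ≤ 1.21 kΩ

Loading drop = R_th/(R_th + R_L) ≤ 0.0430, so R_th ≤ R_L · ε/(1−ε) = 27.0 kΩ × 0.0430/0.9570 = 1.21 kΩ.
(Any R1, R2 with R2/(R1+R2) = 0.593 and R1‖R2 ≤ 1.21 kΩ will meet the spec.)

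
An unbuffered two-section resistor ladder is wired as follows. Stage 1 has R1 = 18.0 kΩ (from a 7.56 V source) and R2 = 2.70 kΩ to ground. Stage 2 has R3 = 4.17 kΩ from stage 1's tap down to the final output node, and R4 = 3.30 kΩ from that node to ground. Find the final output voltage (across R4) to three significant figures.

Stage 2 presents R3+R4 = 7.470 kΩ as a load on stage 1's tap.
Stage 1's lower leg becomes R2‖(R3+R4) = 1.983 kΩ, so V_mid = 7.56 × 1.983/19.98 = 0.7503 V.
Stage 2 is itself unloaded: V_out = V_mid × R4/(R3+R4) = 0.7503 × 3.30/7.470 = 0.331 V.

V_out ≈ 0.331 V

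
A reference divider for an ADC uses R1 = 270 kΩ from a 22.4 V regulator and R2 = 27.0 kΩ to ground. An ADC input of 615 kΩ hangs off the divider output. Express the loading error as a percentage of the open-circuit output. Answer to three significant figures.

The divider's output (Thévenin) resistance is R1‖R2 = 24.55 kΩ.
Fractional drop under load = R_th/(R_th + R_L) = 24.55 / (24.55 + 615) = 0.03838.
So the output falls by 3.84 %.

3.84 %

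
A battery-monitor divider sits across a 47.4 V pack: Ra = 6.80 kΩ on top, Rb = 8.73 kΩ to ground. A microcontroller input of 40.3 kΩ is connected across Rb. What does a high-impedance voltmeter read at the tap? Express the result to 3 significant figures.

The load sits in parallel with Rb: Rb‖R_L = (8.73 × 40.3) / (8.73 + 40.3) = 7.176 kΩ.
V_out = 47.4 × 7.176 / (6.80 + 7.176) = 47.4 × 7.176/13.98 = 24.3 V.
(Unloaded it would have been 26.6 V.)

V_out ≈ 24.3 V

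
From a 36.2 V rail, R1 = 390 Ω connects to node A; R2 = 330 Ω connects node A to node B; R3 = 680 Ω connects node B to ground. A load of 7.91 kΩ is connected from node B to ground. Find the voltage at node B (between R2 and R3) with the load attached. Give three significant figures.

V ≈ 16.8 V

At node B, R3 is in parallel with the load: R3‖R_L = 626.2 Ω.
Below node A the resistance is R2 + (R3‖R_L) = 956.2 Ω, so V_A = 36.2 × 956.2/1346 = 25.71 V.
Then V_B = V_A × (R3‖R_L)/(R2 + R3‖R_L) = 25.71 × 626.2/956.2 = 16.8 V.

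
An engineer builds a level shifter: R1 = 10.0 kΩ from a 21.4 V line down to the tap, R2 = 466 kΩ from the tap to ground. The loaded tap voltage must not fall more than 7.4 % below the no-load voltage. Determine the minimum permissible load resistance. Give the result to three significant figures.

Output resistance R_th = R1‖R2 = (10.0 × 466)/476.0 = 9.790 kΩ.
The fractional drop is R_th/(R_th + R_L); requiring this ≤ 0.0740 gives R_L ≥ R_th(1/0.0740 − 1) = 9.790 × 12.51 = 123 kΩ.

R_L(min) ≈ 123 kΩ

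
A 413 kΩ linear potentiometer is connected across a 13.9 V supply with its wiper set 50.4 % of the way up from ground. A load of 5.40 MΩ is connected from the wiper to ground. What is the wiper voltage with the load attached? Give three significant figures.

The wiper splits the pot into (1−α)R = 204.8 kΩ above and αR = 208.2 kΩ below.
Lower section ‖ load = 200.4 kΩ.
V_wiper = 13.9 × 200.4/(204.8 + 200.4) = 6.87 V.

V ≈ 6.87 V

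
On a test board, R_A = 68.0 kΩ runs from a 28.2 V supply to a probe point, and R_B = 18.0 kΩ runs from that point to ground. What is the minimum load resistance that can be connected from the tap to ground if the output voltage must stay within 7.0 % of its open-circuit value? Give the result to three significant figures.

R_L(min) ≈ 189 kΩ

Output resistance R_th = R_A‖R_B = (68.0 × 18.0)/86.00 = 14.23 kΩ.
The fractional drop is R_th/(R_th + R_L); requiring this ≤ 0.0700 gives R_L ≥ R_th(1/0.0700 − 1) = 14.23 × 13.29 = 189 kΩ.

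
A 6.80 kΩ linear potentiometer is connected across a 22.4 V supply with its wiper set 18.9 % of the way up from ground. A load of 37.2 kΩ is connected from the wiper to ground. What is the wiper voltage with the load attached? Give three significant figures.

The wiper splits the pot into (1−α)R = 5.515 kΩ above and αR = 1.285 kΩ below.
Lower section ‖ load = 1.242 kΩ.
V_wiper = 22.4 × 1.242/(5.515 + 1.242) = 4.12 V.

V ≈ 4.12 V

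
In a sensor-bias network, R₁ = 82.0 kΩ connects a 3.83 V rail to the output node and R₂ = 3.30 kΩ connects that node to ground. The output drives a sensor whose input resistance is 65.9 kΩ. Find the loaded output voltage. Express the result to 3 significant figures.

The load sits in parallel with R₂: R₂‖R_L = (3.30 × 65.9) / (3.30 + 65.9) = 3.143 kΩ.
V_out = 3.83 × 3.143 / (82.0 + 3.143) = 3.83 × 3.143/85.14 = 0.141 V.
(Unloaded it would have been 0.148 V.)

V_out ≈ 0.141 V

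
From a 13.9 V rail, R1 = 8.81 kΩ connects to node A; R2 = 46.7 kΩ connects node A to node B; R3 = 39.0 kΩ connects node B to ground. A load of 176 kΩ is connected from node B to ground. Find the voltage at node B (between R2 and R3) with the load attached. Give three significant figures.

At node B, R3 is in parallel with the load: R3‖R_L = 31.93 kΩ.
Below node A the resistance is R2 + (R3‖R_L) = 78.63 kΩ, so V_A = 13.9 × 78.63/87.44 = 12.50 V.
Then V_B = V_A × (R3‖R_L)/(R2 + R3‖R_L) = 12.50 × 31.93/78.63 = 5.08 V.

V ≈ 5.08 V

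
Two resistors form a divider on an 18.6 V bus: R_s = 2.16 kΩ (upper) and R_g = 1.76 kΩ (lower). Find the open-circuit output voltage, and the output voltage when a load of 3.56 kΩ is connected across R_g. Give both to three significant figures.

Open-circuit: V = 18.6 × 1.76/(2.16 + 1.76) = 8.35 V.
With the load, R_g becomes R_g‖R_L = 1.178 kΩ, so V = 18.6 × 1.178/3.338 = 6.56 V.

Unloaded: 8.35 V; loaded: 6.56 V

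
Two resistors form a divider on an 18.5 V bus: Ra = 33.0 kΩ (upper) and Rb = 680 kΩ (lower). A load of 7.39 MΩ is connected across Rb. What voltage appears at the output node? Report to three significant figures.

The load sits in parallel with Rb: Rb‖R_L = (680 × 7390) / (680 + 7390) = 622.7 kΩ.
V_out = 18.5 × 622.7 / (33.0 + 622.7) = 18.5 × 622.7/655.7 = 17.6 V.
(Unloaded it would have been 17.6 V.)

V_out ≈ 17.6 V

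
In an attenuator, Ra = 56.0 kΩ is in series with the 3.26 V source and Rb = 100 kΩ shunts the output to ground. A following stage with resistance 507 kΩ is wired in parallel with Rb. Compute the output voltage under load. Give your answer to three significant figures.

V_out ≈ 1.95 V

The load sits in parallel with Rb: Rb‖R_L = (100 × 507) / (100 + 507) = 83.53 kΩ.
V_out = 3.26 × 83.53 / (56.0 + 83.53) = 3.26 × 83.53/139.5 = 1.95 V.
(Unloaded it would have been 2.09 V.)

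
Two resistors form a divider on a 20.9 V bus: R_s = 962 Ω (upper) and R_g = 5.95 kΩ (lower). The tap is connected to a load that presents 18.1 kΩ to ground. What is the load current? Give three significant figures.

I_L ≈ 0.951 mA

R_g‖R_L = 4478 Ω; V_out = 20.9 × 4478/5440 = 17.20 V.
I_L = V_out / R_L = 17.20 / 18.1 kΩ = 0.951 mA.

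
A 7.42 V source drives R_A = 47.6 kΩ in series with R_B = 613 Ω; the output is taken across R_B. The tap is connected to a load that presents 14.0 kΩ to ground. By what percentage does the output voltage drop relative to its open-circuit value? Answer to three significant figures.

The divider's output (Thévenin) resistance is R_A‖R_B = 605.2 Ω.
Fractional drop under load = R_th/(R_th + R_L) = 605.2 / (605.2 + 14000) = 0.04144.
So the output falls by 4.14 %.

4.14 %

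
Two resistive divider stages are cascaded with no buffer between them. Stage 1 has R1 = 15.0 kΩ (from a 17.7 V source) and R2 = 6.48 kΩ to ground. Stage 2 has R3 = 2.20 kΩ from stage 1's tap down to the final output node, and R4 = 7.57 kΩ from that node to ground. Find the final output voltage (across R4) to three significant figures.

V_out ≈ 2.83 V

Stage 2 presents R3+R4 = 9.770 kΩ as a load on stage 1's tap.
Stage 1's lower leg becomes R2‖(R3+R4) = 3.896 kΩ, so V_mid = 17.7 × 3.896/18.90 = 3.649 V.
Stage 2 is itself unloaded: V_out = V_mid × R4/(R3+R4) = 3.649 × 7.57/9.770 = 2.83 V.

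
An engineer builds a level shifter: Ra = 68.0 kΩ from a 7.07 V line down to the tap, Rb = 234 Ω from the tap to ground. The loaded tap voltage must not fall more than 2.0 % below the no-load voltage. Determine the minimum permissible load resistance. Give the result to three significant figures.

Output resistance R_th = Ra‖Rb = (68000 × 234)/68230 = 233.2 Ω.
The fractional drop is R_th/(R_th + R_L); requiring this ≤ 0.0200 gives R_L ≥ R_th(1/0.0200 − 1) = 233.2 × 49.00 = 11.4 kΩ.

R_L(min) ≈ 11.4 kΩ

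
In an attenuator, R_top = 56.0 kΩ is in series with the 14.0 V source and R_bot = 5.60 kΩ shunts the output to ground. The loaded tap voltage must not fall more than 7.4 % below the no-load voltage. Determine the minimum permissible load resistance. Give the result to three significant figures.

Output resistance R_th = R_top‖R_bot = (56.0 × 5.60)/61.60 = 5.091 kΩ.
The fractional drop is R_th/(R_th + R_L); requiring this ≤ 0.0740 gives R_L ≥ R_th(1/0.0740 − 1) = 5.091 × 12.51 = 63.7 kΩ.

R_L(min) ≈ 63.7 kΩ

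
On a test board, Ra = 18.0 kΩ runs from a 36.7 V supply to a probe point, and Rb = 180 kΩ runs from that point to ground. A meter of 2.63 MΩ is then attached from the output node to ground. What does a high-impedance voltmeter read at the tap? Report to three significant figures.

The load sits in parallel with Rb: Rb‖R_L = (180 × 2630) / (180 + 2630) = 168.5 kΩ.
V_out = 36.7 × 168.5 / (18.0 + 168.5) = 36.7 × 168.5/186.5 = 33.2 V.
(Unloaded it would have been 33.4 V.)

V_out ≈ 33.2 V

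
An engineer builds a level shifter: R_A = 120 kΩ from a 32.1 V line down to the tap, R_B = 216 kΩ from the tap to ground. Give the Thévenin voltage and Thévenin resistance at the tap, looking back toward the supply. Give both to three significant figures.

V_th is the open-circuit tap voltage: 32.1 × 216/(120 + 216) = 20.6 V.
With the supply zeroed, R_A and R_B appear in parallel from the tap: R_th = R_A‖R_B = (120 × 216)/336.0 = 77.1 kΩ.

V_th = 20.6 V, R_th = 77.1 kΩ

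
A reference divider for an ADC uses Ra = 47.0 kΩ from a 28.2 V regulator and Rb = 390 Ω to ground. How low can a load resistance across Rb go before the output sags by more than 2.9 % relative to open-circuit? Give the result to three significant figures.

Output resistance R_th = Ra‖Rb = (47000 × 390)/47390 = 386.8 Ω.
The fractional drop is R_th/(R_th + R_L); requiring this ≤ 0.0290 gives R_L ≥ R_th(1/0.0290 − 1) = 386.8 × 33.48 = 13.0 kΩ.

R_L(min) ≈ 13.0 kΩ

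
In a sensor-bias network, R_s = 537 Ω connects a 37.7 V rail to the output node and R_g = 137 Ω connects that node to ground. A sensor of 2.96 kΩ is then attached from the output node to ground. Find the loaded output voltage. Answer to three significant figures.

The load sits in parallel with R_g: R_g‖R_L = (137 × 2960) / (137 + 2960) = 130.9 Ω.
V_out = 37.7 × 130.9 / (537 + 130.9) = 37.7 × 130.9/667.9 = 7.39 V.

V_out ≈ 7.39 V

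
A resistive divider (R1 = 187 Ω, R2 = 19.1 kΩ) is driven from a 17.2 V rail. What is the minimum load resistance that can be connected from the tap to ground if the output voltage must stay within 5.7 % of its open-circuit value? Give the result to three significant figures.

Output resistance R_th = R1‖R2 = (187 × 19100)/19290 = 185.2 Ω.
The fractional drop is R_th/(R_th + R_L); requiring this ≤ 0.0570 gives R_L ≥ R_th(1/0.0570 − 1) = 185.2 × 16.54 = 3.06 kΩ.

R_L(min) ≈ 3.06 kΩ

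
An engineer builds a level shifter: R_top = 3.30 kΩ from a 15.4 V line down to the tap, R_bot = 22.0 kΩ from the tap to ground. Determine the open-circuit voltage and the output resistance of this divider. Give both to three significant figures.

V_th is the open-circuit tap voltage: 15.4 × 22.0/(3.30 + 22.0) = 13.4 V.
With the supply zeroed, R_top and R_bot appear in parallel from the tap: R_th = R_top‖R_bot = (3.30 × 22.0)/25.30 = 2.87 kΩ.

V_th = 13.4 V, R_th = 2.87 kΩ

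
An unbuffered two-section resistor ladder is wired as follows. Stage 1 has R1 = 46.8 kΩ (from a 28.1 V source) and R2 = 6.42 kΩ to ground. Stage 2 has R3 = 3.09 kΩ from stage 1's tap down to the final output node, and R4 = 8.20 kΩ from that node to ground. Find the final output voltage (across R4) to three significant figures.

V_out ≈ 1.64 V

Stage 2 presents R3+R4 = 11.29 kΩ as a load on stage 1's tap.
Stage 1's lower leg becomes R2‖(R3+R4) = 4.093 kΩ, so V_mid = 28.1 × 4.093/50.89 = 2.260 V.
Stage 2 is itself unloaded: V_out = V_mid × R4/(R3+R4) = 2.260 × 8.20/11.29 = 1.64 V.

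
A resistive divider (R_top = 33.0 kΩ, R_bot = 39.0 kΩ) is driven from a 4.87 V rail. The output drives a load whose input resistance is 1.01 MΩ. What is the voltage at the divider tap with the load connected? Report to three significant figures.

The load sits in parallel with R_bot: R_bot‖R_L = (39.0 × 1010) / (39.0 + 1010) = 37.55 kΩ.
V_out = 4.87 × 37.55 / (33.0 + 37.55) = 4.87 × 37.55/70.55 = 2.59 V.
(Unloaded it would have been 2.64 V.)

V_out ≈ 2.59 V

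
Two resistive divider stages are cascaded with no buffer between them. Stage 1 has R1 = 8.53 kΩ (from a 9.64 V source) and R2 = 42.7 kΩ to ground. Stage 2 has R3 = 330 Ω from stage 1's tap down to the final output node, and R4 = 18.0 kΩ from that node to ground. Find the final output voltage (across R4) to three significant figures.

Stage 2 presents R3+R4 = 18330 Ω as a load on stage 1's tap.
Stage 1's lower leg becomes R2‖(R3+R4) = 12820 Ω, so V_mid = 9.64 × 12820/21350 = 5.789 V.
Stage 2 is itself unloaded: V_out = V_mid × R4/(R3+R4) = 5.789 × 18000/18330 = 5.69 V.

V_out ≈ 5.69 V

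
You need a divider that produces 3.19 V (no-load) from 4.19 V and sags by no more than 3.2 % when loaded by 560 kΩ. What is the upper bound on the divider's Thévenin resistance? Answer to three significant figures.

R_th ≤ 18.5 kΩ

Loading drop = R_th/(R_th + R_L) ≤ 0.0320, so R_th ≤ R_L · ε/(1−ε) = 560 kΩ × 0.0320/0.9680 = 18.5 kΩ.
(Any R1, R2 with R2/(R1+R2) = 0.761 and R1‖R2 ≤ 18.5 kΩ will meet the spec.)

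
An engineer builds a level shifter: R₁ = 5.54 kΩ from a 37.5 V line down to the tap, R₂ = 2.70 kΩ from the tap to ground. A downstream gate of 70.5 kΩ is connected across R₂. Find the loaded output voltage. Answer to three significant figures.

The load sits in parallel with R₂: R₂‖R_L = (2.70 × 70.5) / (2.70 + 70.5) = 2.600 kΩ.
V_out = 37.5 × 2.600 / (5.54 + 2.600) = 37.5 × 2.600/8.140 = 12.0 V.
(Unloaded it would have been 12.3 V.)

V_out ≈ 12.0 V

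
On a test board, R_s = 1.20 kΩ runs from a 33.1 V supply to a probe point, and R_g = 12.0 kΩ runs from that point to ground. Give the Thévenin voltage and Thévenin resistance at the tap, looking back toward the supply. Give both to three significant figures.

V_th = 30.1 V, R_th = 1.09 kΩ

V_th is the open-circuit tap voltage: 33.1 × 12.0/(1.20 + 12.0) = 30.1 V.
With the supply zeroed, R_s and R_g appear in parallel from the tap: R_th = R_s‖R_g = (1.20 × 12.0)/13.20 = 1.09 kΩ.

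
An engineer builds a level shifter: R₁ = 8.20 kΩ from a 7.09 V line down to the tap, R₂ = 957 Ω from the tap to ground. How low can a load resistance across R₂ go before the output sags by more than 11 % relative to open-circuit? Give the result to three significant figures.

Output resistance R_th = R₁‖R₂ = (8200 × 957)/9157 = 857.0 Ω.
The fractional drop is R_th/(R_th + R_L); requiring this ≤ 0.110 gives R_L ≥ R_th(1/0.110 − 1) = 857.0 × 8.091 = 6.93 kΩ.

R_L(min) ≈ 6.93 kΩ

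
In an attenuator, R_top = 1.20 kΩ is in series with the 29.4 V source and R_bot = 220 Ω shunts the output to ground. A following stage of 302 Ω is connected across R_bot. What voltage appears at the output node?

The load sits in parallel with R_bot: R_bot‖R_L = (220 × 302) / (220 + 302) = 127.3 Ω.
V_out = 29.4 × 127.3 / (1200 + 127.3) = 29.4 × 127.3/1327 = 2.82 V.
(Unloaded it would have been 4.55 V.)

V_out ≈ 2.82 V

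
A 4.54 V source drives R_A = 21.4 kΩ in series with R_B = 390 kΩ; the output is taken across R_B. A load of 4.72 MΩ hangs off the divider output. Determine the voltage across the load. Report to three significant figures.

The load sits in parallel with R_B: R_B‖R_L = (390 × 4720) / (390 + 4720) = 360.2 kΩ.
V_out = 4.54 × 360.2 / (21.4 + 360.2) = 4.54 × 360.2/381.6 = 4.29 V.

V_out ≈ 4.29 V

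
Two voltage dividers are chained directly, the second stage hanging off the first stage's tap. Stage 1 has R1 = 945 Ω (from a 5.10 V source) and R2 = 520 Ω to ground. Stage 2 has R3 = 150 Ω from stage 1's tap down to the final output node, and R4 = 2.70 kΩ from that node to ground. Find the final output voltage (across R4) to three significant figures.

V_out ≈ 1.53 V

Stage 2 presents R3+R4 = 2850 Ω as a load on stage 1's tap.
Stage 1's lower leg becomes R2‖(R3+R4) = 439.8 Ω, so V_mid = 5.10 × 439.8/1385 = 1.620 V.
Stage 2 is itself unloaded: V_out = V_mid × R4/(R3+R4) = 1.620 × 2700/2850 = 1.53 V.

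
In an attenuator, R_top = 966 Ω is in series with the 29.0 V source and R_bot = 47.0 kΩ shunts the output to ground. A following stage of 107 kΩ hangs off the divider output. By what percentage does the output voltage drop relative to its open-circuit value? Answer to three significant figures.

0.877 %

The divider's output (Thévenin) resistance is R_top‖R_bot = 946.5 Ω.
Fractional drop under load = R_th/(R_th + R_L) = 946.5 / (946.5 + 107000) = 0.008769.
So the output falls by 0.877 %.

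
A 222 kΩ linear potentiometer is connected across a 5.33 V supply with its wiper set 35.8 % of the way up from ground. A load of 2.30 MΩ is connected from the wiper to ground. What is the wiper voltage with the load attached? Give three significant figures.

V ≈ 1.87 V

The wiper splits the pot into (1−α)R = 142.5 kΩ above and αR = 79.48 kΩ below.
Lower section ‖ load = 76.82 kΩ.
V_wiper = 5.33 × 76.82/(142.5 + 76.82) = 1.87 V.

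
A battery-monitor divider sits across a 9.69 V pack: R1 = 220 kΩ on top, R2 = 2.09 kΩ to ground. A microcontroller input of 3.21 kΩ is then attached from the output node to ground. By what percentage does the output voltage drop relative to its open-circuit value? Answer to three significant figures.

The divider's output (Thévenin) resistance is R1‖R2 = 2.070 kΩ.
Fractional drop under load = R_th/(R_th + R_L) = 2.070 / (2.070 + 3.21) = 0.3921.
So the output falls by 39.2 %.

39.2 %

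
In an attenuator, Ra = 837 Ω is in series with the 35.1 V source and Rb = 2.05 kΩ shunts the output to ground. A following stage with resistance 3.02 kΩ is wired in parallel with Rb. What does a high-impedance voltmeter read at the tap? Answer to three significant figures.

V_out ≈ 20.8 V

The load sits in parallel with Rb: Rb‖R_L = (2050 × 3020) / (2050 + 3020) = 1221 Ω.
V_out = 35.1 × 1221 / (837 + 1221) = 35.1 × 1221/2058 = 20.8 V.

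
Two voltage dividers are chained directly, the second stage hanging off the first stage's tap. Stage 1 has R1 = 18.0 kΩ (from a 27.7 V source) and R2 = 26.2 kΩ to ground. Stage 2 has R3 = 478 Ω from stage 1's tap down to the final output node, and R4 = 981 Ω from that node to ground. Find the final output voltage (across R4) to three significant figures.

Stage 2 presents R3+R4 = 1459 Ω as a load on stage 1's tap.
Stage 1's lower leg becomes R2‖(R3+R4) = 1382 Ω, so V_mid = 27.7 × 1382/19380 = 1.975 V.
Stage 2 is itself unloaded: V_out = V_mid × R4/(R3+R4) = 1.975 × 981/1459 = 1.33 V.

V_out ≈ 1.33 V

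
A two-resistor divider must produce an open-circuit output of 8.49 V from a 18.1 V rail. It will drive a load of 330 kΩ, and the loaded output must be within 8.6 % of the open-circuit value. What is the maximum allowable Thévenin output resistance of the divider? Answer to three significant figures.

Loading drop = R_th/(R_th + R_L) ≤ 0.0860, so R_th ≤ R_L · ε/(1−ε) = 330 kΩ × 0.0860/0.9140 = 31.1 kΩ.
(Any R1, R2 with R2/(R1+R2) = 0.469 and R1‖R2 ≤ 31.1 kΩ will meet the spec.)

R_th ≤ 31.1 kΩ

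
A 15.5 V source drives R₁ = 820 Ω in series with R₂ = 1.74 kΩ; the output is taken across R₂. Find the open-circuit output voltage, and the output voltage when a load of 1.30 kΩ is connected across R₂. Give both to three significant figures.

Open-circuit: V = 15.5 × 1740/(820 + 1740) = 10.5 V.
With the load, R₂ becomes R₂‖R_L = 744.1 Ω, so V = 15.5 × 744.1/1564 = 7.37 V.

Unloaded: 10.5 V; loaded: 7.37 V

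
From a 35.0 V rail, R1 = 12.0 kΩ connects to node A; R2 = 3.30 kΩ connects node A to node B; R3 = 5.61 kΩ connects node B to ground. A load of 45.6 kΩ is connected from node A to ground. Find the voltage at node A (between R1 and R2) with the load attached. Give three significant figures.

Below node A the series string R2+R3 = 8.910 kΩ sits in parallel with the 45.6 kΩ load: 7.454 kΩ.
V_A = 35.0 × 7.454/(12.0 + 7.454) = 13.4 V.

V ≈ 13.4 V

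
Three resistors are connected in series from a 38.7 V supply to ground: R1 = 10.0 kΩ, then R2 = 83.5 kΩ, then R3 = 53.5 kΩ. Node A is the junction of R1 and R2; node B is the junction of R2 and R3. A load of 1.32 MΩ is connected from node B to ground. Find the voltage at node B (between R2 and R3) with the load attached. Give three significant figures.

At node B, R3 is in parallel with the load: R3‖R_L = 51.42 kΩ.
Below node A the resistance is R2 + (R3‖R_L) = 134.9 kΩ, so V_A = 38.7 × 134.9/144.9 = 36.03 V.
Then V_B = V_A × (R3‖R_L)/(R2 + R3‖R_L) = 36.03 × 51.42/134.9 = 13.7 V.

V ≈ 13.7 V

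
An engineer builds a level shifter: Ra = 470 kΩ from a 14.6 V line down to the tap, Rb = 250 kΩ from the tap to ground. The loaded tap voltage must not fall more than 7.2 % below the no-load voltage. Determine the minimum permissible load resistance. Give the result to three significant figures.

Output resistance R_th = Ra‖Rb = (470 × 250)/720.0 = 163.2 kΩ.
The fractional drop is R_th/(R_th + R_L); requiring this ≤ 0.0720 gives R_L ≥ R_th(1/0.0720 − 1) = 163.2 × 12.89 = 2.10 MΩ.

R_L(min) ≈ 2.10 MΩ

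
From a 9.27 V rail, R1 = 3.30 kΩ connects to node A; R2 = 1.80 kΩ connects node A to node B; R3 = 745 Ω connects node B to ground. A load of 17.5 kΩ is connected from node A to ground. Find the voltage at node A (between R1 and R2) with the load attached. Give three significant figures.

V ≈ 3.73 V

Below node A the series string R2+R3 = 2545 Ω sits in parallel with the 17500 Ω load: 2222 Ω.
V_A = 9.27 × 2222/(3300 + 2222) = 3.73 V.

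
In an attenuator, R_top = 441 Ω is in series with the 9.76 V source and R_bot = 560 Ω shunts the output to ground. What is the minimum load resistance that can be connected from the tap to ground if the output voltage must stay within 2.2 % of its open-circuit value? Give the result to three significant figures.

Output resistance R_th = R_top‖R_bot = (441 × 560)/1001 = 246.7 Ω.
The fractional drop is R_th/(R_th + R_L); requiring this ≤ 0.0220 gives R_L ≥ R_th(1/0.0220 − 1) = 246.7 × 44.45 = 11.0 kΩ.

R_L(min) ≈ 11.0 kΩ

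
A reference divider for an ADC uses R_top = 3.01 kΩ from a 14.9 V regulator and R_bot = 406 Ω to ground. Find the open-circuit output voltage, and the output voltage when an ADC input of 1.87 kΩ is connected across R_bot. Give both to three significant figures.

Open-circuit: V = 14.9 × 406/(3010 + 406) = 1.77 V.
With the load, R_bot becomes R_bot‖R_L = 333.6 Ω, so V = 14.9 × 333.6/3344 = 1.49 V.

Unloaded: 1.77 V; loaded: 1.49 V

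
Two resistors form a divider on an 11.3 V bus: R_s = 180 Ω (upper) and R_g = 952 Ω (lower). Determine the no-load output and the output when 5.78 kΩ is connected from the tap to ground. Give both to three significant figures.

Unloaded: 9.50 V; loaded: 9.26 V

Open-circuit: V = 11.3 × 952/(180 + 952) = 9.50 V.
With the load, R_g becomes R_g‖R_L = 817.4 Ω, so V = 11.3 × 817.4/997.4 = 9.26 V.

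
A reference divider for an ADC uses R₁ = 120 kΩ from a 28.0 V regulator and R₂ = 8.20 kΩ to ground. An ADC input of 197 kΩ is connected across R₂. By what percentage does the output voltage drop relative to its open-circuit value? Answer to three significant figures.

The divider's output (Thévenin) resistance is R₁‖R₂ = 7.676 kΩ.
Fractional drop under load = R_th/(R_th + R_L) = 7.676 / (7.676 + 197) = 0.03750.
So the output falls by 3.75 %.

3.75 %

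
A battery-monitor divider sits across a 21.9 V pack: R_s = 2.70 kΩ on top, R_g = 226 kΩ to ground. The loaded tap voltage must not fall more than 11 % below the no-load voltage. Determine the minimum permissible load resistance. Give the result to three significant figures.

R_L(min) ≈ 21.6 kΩ

Output resistance R_th = R_s‖R_g = (2.70 × 226)/228.7 = 2.668 kΩ.
The fractional drop is R_th/(R_th + R_L); requiring this ≤ 0.110 gives R_L ≥ R_th(1/0.110 − 1) = 2.668 × 8.091 = 21.6 kΩ.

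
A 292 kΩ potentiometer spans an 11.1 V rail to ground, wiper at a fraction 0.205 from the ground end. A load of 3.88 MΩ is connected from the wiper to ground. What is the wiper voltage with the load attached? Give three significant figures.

The wiper splits the pot into (1−α)R = 232.1 kΩ above and αR = 59.86 kΩ below.
Lower section ‖ load = 58.95 kΩ.
V_wiper = 11.1 × 58.95/(232.1 + 58.95) = 2.25 V.

V ≈ 2.25 V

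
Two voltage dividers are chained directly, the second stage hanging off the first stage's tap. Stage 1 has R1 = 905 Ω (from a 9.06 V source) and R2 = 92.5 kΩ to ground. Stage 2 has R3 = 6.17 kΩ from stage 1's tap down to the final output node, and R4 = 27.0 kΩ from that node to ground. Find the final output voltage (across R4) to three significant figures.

V_out ≈ 7.11 V

Stage 2 presents R3+R4 = 33170 Ω as a load on stage 1's tap.
Stage 1's lower leg becomes R2‖(R3+R4) = 24410 Ω, so V_mid = 9.06 × 24410/25320 = 8.736 V.
Stage 2 is itself unloaded: V_out = V_mid × R4/(R3+R4) = 8.736 × 27000/33170 = 7.11 V.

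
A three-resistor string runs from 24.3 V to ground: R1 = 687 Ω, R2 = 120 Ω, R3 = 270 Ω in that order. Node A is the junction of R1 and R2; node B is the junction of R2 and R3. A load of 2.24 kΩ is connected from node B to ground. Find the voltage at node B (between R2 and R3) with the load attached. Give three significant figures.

V ≈ 5.59 V

At node B, R3 is in parallel with the load: R3‖R_L = 241.0 Ω.
Below node A the resistance is R2 + (R3‖R_L) = 361.0 Ω, so V_A = 24.3 × 361.0/1048 = 8.370 V.
Then V_B = V_A × (R3‖R_L)/(R2 + R3‖R_L) = 8.370 × 241.0/361.0 = 5.59 V.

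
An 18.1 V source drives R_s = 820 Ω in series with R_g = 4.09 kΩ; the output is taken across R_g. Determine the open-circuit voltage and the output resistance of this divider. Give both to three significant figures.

V_th is the open-circuit tap voltage: 18.1 × 4090/(820 + 4090) = 15.1 V.
With the supply zeroed, R_s and R_g appear in parallel from the tap: R_th = R_s‖R_g = (820 × 4090)/4910 = 683 Ω.

V_th = 15.1 V, R_th = 683 Ω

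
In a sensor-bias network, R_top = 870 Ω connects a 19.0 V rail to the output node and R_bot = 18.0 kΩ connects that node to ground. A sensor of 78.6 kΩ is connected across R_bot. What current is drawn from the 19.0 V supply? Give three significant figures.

I ≈ 1.22 mA

R_bot‖R_L = 14650 Ω, so the source sees R_top + R_bot‖R_L = 15520 Ω.
I = 19.0 V / 15520 Ω = 1.22 mA.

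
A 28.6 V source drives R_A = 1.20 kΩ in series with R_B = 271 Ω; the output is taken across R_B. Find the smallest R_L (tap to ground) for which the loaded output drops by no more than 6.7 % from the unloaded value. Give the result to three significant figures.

R_L(min) ≈ 3.08 kΩ

Output resistance R_th = R_A‖R_B = (1200 × 271)/1471 = 221.1 Ω.
The fractional drop is R_th/(R_th + R_L); requiring this ≤ 0.0670 gives R_L ≥ R_th(1/0.0670 − 1) = 221.1 × 13.93 = 3.08 kΩ.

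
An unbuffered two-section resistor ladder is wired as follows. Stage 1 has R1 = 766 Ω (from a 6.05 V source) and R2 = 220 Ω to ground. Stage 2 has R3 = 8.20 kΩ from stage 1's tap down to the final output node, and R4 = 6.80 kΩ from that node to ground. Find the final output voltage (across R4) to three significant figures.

V_out ≈ 0.605 V

Stage 2 presents R3+R4 = 15000 Ω as a load on stage 1's tap.
Stage 1's lower leg becomes R2‖(R3+R4) = 216.8 Ω, so V_mid = 6.05 × 216.8/982.8 = 1.335 V.
Stage 2 is itself unloaded: V_out = V_mid × R4/(R3+R4) = 1.335 × 6800/15000 = 0.605 V.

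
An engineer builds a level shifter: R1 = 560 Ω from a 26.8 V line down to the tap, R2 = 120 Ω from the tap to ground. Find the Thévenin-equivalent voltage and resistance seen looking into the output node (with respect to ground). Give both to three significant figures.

V_th is the open-circuit tap voltage: 26.8 × 120/(560 + 120) = 4.73 V.
With the supply zeroed, R1 and R2 appear in parallel from the tap: R_th = R1‖R2 = (560 × 120)/680.0 = 98.8 Ω.

V_th = 4.73 V, R_th = 98.8 Ω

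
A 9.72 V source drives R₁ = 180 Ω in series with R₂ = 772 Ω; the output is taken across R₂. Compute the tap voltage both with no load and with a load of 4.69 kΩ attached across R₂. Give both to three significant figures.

Unloaded: 7.88 V; loaded: 7.64 V

Open-circuit: V = 9.72 × 772/(180 + 772) = 7.88 V.
With the load, R₂ becomes R₂‖R_L = 662.9 Ω, so V = 9.72 × 662.9/842.9 = 7.64 V.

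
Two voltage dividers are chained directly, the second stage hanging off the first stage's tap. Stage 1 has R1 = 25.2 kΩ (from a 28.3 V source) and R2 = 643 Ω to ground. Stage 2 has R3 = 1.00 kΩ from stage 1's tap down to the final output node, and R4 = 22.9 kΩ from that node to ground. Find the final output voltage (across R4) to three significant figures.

V_out ≈ 0.657 V

Stage 2 presents R3+R4 = 23900 Ω as a load on stage 1's tap.
Stage 1's lower leg becomes R2‖(R3+R4) = 626.2 Ω, so V_mid = 28.3 × 626.2/25830 = 0.6861 V.
Stage 2 is itself unloaded: V_out = V_mid × R4/(R3+R4) = 0.6861 × 22900/23900 = 0.657 V.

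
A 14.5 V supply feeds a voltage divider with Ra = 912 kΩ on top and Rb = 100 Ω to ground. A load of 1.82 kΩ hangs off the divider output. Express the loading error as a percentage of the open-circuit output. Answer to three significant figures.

The divider's output (Thévenin) resistance is Ra‖Rb = 99.99 Ω.
Fractional drop under load = R_th/(R_th + R_L) = 99.99 / (99.99 + 1820) = 0.05208.
So the output falls by 5.21 %.

5.21 %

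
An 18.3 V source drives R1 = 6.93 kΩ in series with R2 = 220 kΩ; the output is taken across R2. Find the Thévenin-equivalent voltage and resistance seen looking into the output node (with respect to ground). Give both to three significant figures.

V_th is the open-circuit tap voltage: 18.3 × 220/(6.93 + 220) = 17.7 V.
With the supply zeroed, R1 and R2 appear in parallel from the tap: R_th = R1‖R2 = (6.93 × 220)/226.9 = 6.72 kΩ.

V_th = 17.7 V, R_th = 6.72 kΩ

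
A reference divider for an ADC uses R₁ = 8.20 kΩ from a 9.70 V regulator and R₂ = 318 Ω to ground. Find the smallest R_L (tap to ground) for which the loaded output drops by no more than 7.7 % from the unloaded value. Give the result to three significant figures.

R_L(min) ≈ 3.67 kΩ

Output resistance R_th = R₁‖R₂ = (8200 × 318)/8518 = 306.1 Ω.
The fractional drop is R_th/(R_th + R_L); requiring this ≤ 0.0770 gives R_L ≥ R_th(1/0.0770 − 1) = 306.1 × 11.99 = 3.67 kΩ.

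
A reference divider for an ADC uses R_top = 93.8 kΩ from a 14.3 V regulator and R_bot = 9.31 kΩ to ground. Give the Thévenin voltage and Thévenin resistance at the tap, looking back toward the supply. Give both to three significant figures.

V_th is the open-circuit tap voltage: 14.3 × 9.31/(93.8 + 9.31) = 1.29 V.
With the supply zeroed, R_top and R_bot appear in parallel from the tap: R_th = R_top‖R_bot = (93.8 × 9.31)/103.1 = 8.47 kΩ.

V_th = 1.29 V, R_th = 8.47 kΩ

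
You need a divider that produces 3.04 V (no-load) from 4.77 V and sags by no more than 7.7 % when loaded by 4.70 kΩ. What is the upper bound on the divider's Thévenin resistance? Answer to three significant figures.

R_th ≤ 392 Ω

Loading drop = R_th/(R_th + R_L) ≤ 0.0770, so R_th ≤ R_L · ε/(1−ε) = 4.70 kΩ × 0.0770/0.9230 = 392 Ω.
(Any R1, R2 with R2/(R1+R2) = 0.637 and R1‖R2 ≤ 392 Ω will meet the spec.)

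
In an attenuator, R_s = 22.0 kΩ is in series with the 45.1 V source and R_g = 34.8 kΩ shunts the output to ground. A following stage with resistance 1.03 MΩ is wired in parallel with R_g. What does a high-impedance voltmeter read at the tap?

The load sits in parallel with R_g: R_g‖R_L = (34.8 × 1030) / (34.8 + 1030) = 33.66 kΩ.
V_out = 45.1 × 33.66 / (22.0 + 33.66) = 45.1 × 33.66/55.66 = 27.3 V.

V_out ≈ 27.3 V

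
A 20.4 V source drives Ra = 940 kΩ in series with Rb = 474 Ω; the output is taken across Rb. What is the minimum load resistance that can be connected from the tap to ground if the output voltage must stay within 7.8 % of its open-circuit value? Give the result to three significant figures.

Output resistance R_th = Ra‖Rb = (940000 × 474)/940500 = 473.8 Ω.
The fractional drop is R_th/(R_th + R_L); requiring this ≤ 0.0780 gives R_L ≥ R_th(1/0.0780 − 1) = 473.8 × 11.82 = 5.60 kΩ.

R_L(min) ≈ 5.60 kΩ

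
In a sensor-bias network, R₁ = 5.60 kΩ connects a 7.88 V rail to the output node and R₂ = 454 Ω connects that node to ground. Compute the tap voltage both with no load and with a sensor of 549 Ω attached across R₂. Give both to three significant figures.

Unloaded: 0.591 V; loaded: 0.335 V

Open-circuit: V = 7.88 × 454/(5600 + 454) = 0.591 V.
With the load, R₂ becomes R₂‖R_L = 248.5 Ω, so V = 7.88 × 248.5/5849 = 0.335 V.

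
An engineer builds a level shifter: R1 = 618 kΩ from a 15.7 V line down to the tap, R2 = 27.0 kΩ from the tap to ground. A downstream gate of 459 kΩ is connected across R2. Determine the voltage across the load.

The load sits in parallel with R2: R2‖R_L = (27.0 × 459) / (27.0 + 459) = 25.50 kΩ.
V_out = 15.7 × 25.50 / (618 + 25.50) = 15.7 × 25.50/643.5 = 0.622 V.

V_out ≈ 0.622 V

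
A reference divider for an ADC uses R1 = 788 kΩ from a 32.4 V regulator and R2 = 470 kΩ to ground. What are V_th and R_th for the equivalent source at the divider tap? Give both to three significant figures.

V_th is the open-circuit tap voltage: 32.4 × 470/(788 + 470) = 12.1 V.
With the supply zeroed, R1 and R2 appear in parallel from the tap: R_th = R1‖R2 = (788 × 470)/1258 = 294 kΩ.

V_th = 12.1 V, R_th = 294 kΩ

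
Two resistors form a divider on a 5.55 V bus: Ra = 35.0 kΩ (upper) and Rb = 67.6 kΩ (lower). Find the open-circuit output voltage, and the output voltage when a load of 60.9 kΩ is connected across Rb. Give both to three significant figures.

Unloaded: 3.66 V; loaded: 2.65 V

Open-circuit: V = 5.55 × 67.6/(35.0 + 67.6) = 3.66 V.
With the load, Rb becomes Rb‖R_L = 32.04 kΩ, so V = 5.55 × 32.04/67.04 = 2.65 V.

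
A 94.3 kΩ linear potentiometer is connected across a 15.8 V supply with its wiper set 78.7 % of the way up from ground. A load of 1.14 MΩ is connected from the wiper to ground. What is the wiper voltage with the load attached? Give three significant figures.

The wiper splits the pot into (1−α)R = 20.09 kΩ above and αR = 74.21 kΩ below.
Lower section ‖ load = 69.68 kΩ.
V_wiper = 15.8 × 69.68/(20.09 + 69.68) = 12.3 V.

V ≈ 12.3 V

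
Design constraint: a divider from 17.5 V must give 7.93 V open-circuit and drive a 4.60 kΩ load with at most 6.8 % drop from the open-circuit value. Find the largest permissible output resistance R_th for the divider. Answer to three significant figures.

Loading drop = R_th/(R_th + R_L) ≤ 0.0680, so R_th ≤ R_L · ε/(1−ε) = 4.60 kΩ × 0.0680/0.9320 = 336 Ω.
(Any R1, R2 with R2/(R1+R2) = 0.453 and R1‖R2 ≤ 336 Ω will meet the spec.)

R_th ≤ 336 Ω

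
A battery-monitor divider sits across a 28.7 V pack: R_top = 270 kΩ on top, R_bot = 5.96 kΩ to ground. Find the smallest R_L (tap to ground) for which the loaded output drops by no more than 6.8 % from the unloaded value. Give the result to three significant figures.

Output resistance R_th = R_top‖R_bot = (270 × 5.96)/276.0 = 5.831 kΩ.
The fractional drop is R_th/(R_th + R_L); requiring this ≤ 0.0680 gives R_L ≥ R_th(1/0.0680 − 1) = 5.831 × 13.71 = 79.9 kΩ.

R_L(min) ≈ 79.9 kΩ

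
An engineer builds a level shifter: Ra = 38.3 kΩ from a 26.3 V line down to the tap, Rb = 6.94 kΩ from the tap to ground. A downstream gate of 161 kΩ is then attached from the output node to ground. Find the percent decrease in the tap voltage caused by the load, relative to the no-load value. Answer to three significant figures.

3.52 %

The divider's output (Thévenin) resistance is Ra‖Rb = 5.875 kΩ.
Fractional drop under load = R_th/(R_th + R_L) = 5.875 / (5.875 + 161) = 0.03521.
So the output falls by 3.52 %.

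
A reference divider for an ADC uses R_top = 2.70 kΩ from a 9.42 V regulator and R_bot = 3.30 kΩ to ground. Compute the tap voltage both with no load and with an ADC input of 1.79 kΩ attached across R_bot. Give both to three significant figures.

Open-circuit: V = 9.42 × 3.30/(2.70 + 3.30) = 5.18 V.
With the load, R_bot becomes R_bot‖R_L = 1.161 kΩ, so V = 9.42 × 1.161/3.861 = 2.83 V.

Unloaded: 5.18 V; loaded: 2.83 V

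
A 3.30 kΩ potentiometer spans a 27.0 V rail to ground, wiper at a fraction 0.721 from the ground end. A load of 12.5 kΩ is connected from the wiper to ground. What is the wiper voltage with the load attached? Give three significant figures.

The wiper splits the pot into (1−α)R = 920.7 Ω above and αR = 2379 Ω below.
Lower section ‖ load = 1999 Ω.
V_wiper = 27.0 × 1999/(920.7 + 1999) = 18.5 V.

V ≈ 18.5 V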